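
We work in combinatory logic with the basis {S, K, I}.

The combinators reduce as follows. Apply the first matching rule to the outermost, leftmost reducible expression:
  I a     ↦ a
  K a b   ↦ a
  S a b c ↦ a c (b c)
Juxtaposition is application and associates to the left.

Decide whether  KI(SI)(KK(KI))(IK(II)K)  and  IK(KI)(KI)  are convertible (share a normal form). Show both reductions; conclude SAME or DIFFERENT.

Answer: SAME — A ⇓ KI, B ⇓ KI

Derivation:
Term A:
  start: KI(SI)(KK(KI))(IK(II)K)
  →1  I(KK(KI))(IK(II)K)
  →2  KK(KI)(IK(II)K)
  →3  K(IK(II)K)
  →4  K(K(II)K)
  →5  K(II)
  →6  KI

Term B:
  start: IK(KI)(KI)
  →1  K(KI)(KI)
  →2  KI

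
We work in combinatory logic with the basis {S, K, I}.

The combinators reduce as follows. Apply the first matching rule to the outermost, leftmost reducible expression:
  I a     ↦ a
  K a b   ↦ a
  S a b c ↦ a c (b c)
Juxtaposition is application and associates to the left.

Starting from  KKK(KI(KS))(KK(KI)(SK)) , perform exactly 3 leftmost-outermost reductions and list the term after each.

Answer: after 3 steps: I

Working:
  start: KKK(KI(KS))(KK(KI)(SK))
  →1  K(KI(KS))(KK(KI)(SK))
  →2  KI(KS)
  →3  I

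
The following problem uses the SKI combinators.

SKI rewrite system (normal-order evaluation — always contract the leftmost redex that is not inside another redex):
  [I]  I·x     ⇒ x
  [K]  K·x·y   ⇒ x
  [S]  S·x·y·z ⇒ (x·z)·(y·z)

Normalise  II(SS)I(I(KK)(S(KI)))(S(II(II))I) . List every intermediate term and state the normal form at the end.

  start: II(SS)I(I(KK)(S(KI)))(S(II(II))I)
  step 1: I(SS)I(I(KK)(S(KI)))(S(II(II))I)
  step 2: SSI(I(KK)(S(KI)))(S(II(II))I)
  step 3: S(I(KK)(S(KI)))(I(I(KK)(S(KI))))(S(II(II))I)
  step 4: I(KK)(S(KI))(S(II(II))I)(I(I(KK)(S(KI)))(S(II(II))I))
  step 5: KK(S(KI))(S(II(II))I)(I(I(KK)(S(KI)))(S(II(II))I))
  step 6: K(S(II(II))I)(I(I(KK)(S(KI)))(S(II(II))I))
  step 7: S(II(II))I
  step 8: S(I(II))I
  step 9: S(II)I
  step 10: SII

Answer: normal form = SII  (in 10 steps)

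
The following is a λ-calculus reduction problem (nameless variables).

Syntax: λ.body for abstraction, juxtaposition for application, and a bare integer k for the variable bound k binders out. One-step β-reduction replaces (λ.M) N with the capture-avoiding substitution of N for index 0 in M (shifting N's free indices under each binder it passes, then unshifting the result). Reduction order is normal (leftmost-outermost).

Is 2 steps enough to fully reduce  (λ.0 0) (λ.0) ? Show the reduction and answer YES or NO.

Answer: YES — reaches normal form λ.0 in 2 ≤ 2 steps

Derivation:
  start: (λ.0 0) (λ.0)
  step 1: (λ.0) (λ.0)
  step 2: λ.0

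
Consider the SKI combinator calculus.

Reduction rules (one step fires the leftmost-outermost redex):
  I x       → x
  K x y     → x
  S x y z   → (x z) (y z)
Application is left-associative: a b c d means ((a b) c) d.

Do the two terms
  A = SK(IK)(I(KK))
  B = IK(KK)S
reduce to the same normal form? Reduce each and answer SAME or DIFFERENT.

Term A:
  start: SK(IK)(I(KK))
  step 1: K(I(KK))(IK(I(KK)))
  step 2: I(KK)
  step 3: KK

Term B:
  start: IK(KK)S
  step 1: K(KK)S
  step 2: KK

Answer: SAME — A ⇓ KK, B ⇓ KK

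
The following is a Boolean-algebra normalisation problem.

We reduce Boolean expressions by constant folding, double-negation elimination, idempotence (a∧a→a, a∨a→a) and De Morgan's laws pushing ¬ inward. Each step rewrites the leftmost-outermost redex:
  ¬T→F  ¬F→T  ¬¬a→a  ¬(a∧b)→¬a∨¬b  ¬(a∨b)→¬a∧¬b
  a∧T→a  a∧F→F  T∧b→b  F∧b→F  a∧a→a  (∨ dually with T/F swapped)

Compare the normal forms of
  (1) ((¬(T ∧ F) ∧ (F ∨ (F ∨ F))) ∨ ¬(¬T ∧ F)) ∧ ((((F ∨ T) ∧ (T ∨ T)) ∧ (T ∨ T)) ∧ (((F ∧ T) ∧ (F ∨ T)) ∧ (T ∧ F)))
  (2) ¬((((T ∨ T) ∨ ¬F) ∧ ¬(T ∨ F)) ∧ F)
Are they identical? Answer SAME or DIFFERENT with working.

Term A:
  start: ((¬(T ∧ F) ∧ (F ∨ (F ∨ F))) ∨ ¬(¬T ∧ F)) ∧ ((((F ∨ T) ∧ (T ∨ T)) ∧ (T ∨ T)) ∧ (((F ∧ T) ∧ (F ∨ T)) ∧ (T ∧ F)))
  step 1: (((¬T ∨ ¬F) ∧ (F ∨ (F ∨ F))) ∨ ¬(¬T ∧ F)) ∧ ((((F ∨ T) ∧ (T ∨ T)) ∧ (T ∨ T)) ∧ (((F ∧ T) ∧ (F ∨ T)) ∧ (T ∧ F)))
  step 2: (((F ∨ ¬F) ∧ (F ∨ (F ∨ F))) ∨ ¬(¬T ∧ F)) ∧ ((((F ∨ T) ∧ (T ∨ T)) ∧ (T ∨ T)) ∧ (((F ∧ T) ∧ (F ∨ T)) ∧ (T ∧ F)))
  step 3: ((¬F ∧ (F ∨ (F ∨ F))) ∨ ¬(¬T ∧ F)) ∧ ((((F ∨ T) ∧ (T ∨ T)) ∧ (T ∨ T)) ∧ (((F ∧ T) ∧ (F ∨ T)) ∧ (T ∧ F)))
  step 4: ((T ∧ (F ∨ (F ∨ F))) ∨ ¬(¬T ∧ F)) ∧ ((((F ∨ T) ∧ (T ∨ T)) ∧ (T ∨ T)) ∧ (((F ∧ T) ∧ (F ∨ T)) ∧ (T ∧ F)))
  step 5: ((F ∨ (F ∨ F)) ∨ ¬(¬T ∧ F)) ∧ ((((F ∨ T) ∧ (T ∨ T)) ∧ (T ∨ T)) ∧ (((F ∧ T) ∧ (F ∨ T)) ∧ (T ∧ F)))
  step 6: ((F ∨ F) ∨ ¬(¬T ∧ F)) ∧ ((((F ∨ T) ∧ (T ∨ T)) ∧ (T ∨ T)) ∧ (((F ∧ T) ∧ (F ∨ T)) ∧ (T ∧ F)))
  step 7: (F ∨ ¬(¬T ∧ F)) ∧ ((((F ∨ T) ∧ (T ∨ T)) ∧ (T ∨ T)) ∧ (((F ∧ T) ∧ (F ∨ T)) ∧ (T ∧ F)))
  step 8: ¬(¬T ∧ F) ∧ ((((F ∨ T) ∧ (T ∨ T)) ∧ (T ∨ T)) ∧ (((F ∧ T) ∧ (F ∨ T)) ∧ (T ∧ F)))
  step 9: (¬¬T ∨ ¬F) ∧ ((((F ∨ T) ∧ (T ∨ T)) ∧ (T ∨ T)) ∧ (((F ∧ T) ∧ (F ∨ T)) ∧ (T ∧ F)))
  step 10: (T ∨ ¬F) ∧ ((((F ∨ T) ∧ (T ∨ T)) ∧ (T ∨ T)) ∧ (((F ∧ T) ∧ (F ∨ T)) ∧ (T ∧ F)))
  step 11: T ∧ ((((F ∨ T) ∧ (T ∨ T)) ∧ (T ∨ T)) ∧ (((F ∧ T) ∧ (F ∨ T)) ∧ (T ∧ F)))
  step 12: (((F ∨ T) ∧ (T ∨ T)) ∧ (T ∨ T)) ∧ (((F ∧ T) ∧ (F ∨ T)) ∧ (T ∧ F))
  step 13: ((T ∧ (T ∨ T)) ∧ (T ∨ T)) ∧ (((F ∧ T) ∧ (F ∨ T)) ∧ (T ∧ F))
  step 14: ((T ∨ T) ∧ (T ∨ T)) ∧ (((F ∧ T) ∧ (F ∨ T)) ∧ (T ∧ F))
  step 15: (T ∨ T) ∧ (((F ∧ T) ∧ (F ∨ T)) ∧ (T ∧ F))
  step 16: T ∧ (((F ∧ T) ∧ (F ∨ T)) ∧ (T ∧ F))
  step 17: ((F ∧ T) ∧ (F ∨ T)) ∧ (T ∧ F)
  step 18: (F ∧ (F ∨ T)) ∧ (T ∧ F)
  step 19: F ∧ (T ∧ F)
  step 20: F

Term B:
  start: ¬((((T ∨ T) ∨ ¬F) ∧ ¬(T ∨ F)) ∧ F)
  step 1: ¬(((T ∨ T) ∨ ¬F) ∧ ¬(T ∨ F)) ∨ ¬F
  step 2: (¬((T ∨ T) ∨ ¬F) ∨ ¬¬(T ∨ F)) ∨ ¬F
  step 3: ((¬(T ∨ T) ∧ ¬¬F) ∨ ¬¬(T ∨ F)) ∨ ¬F
  step 4: (((¬T ∧ ¬T) ∧ ¬¬F) ∨ ¬¬(T ∨ F)) ∨ ¬F
  step 5: ((¬T ∧ ¬¬F) ∨ ¬¬(T ∨ F)) ∨ ¬F
  step 6: ((F ∧ ¬¬F) ∨ ¬¬(T ∨ F)) ∨ ¬F
  step 7: (F ∨ ¬¬(T ∨ F)) ∨ ¬F
  step 8: ¬¬(T ∨ F) ∨ ¬F
  step 9: (T ∨ F) ∨ ¬F
  step 10: T ∨ ¬F
  step 11: T

Answer: DIFFERENT — A ⇓ F, B ⇓ T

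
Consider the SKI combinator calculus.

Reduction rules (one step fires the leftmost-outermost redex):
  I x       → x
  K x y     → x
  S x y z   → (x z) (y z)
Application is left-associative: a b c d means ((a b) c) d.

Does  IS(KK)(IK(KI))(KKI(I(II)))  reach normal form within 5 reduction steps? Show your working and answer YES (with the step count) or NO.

  start: IS(KK)(IK(KI))(KKI(I(II)))
  →1  S(KK)(IK(KI))(KKI(I(II)))
  →2  KK(KKI(I(II)))(IK(KI)(KKI(I(II))))
  →3  K(IK(KI)(KKI(I(II))))
  →4  K(K(KI)(KKI(I(II))))
  →5  K(KI)

Answer: YES — reaches normal form K(KI) in 5 ≤ 5 steps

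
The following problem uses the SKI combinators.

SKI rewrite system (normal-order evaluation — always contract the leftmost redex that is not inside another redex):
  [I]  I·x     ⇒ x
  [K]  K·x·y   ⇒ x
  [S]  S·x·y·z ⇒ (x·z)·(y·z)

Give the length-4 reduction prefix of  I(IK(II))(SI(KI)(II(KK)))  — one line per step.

Answer: after 4 steps: I

Derivation:
  start: I(IK(II))(SI(KI)(II(KK)))
  →1  IK(II)(SI(KI)(II(KK)))
  →2  K(II)(SI(KI)(II(KK)))
  →3  II
  →4  I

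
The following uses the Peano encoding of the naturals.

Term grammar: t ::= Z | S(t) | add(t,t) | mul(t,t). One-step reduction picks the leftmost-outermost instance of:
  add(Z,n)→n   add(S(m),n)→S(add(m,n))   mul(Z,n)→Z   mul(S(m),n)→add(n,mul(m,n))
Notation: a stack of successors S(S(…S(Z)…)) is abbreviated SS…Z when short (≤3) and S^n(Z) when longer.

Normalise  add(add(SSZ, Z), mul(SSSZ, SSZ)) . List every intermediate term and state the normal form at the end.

  start: add(add(SSZ, Z), mul(SSSZ, SSZ))
  →1  add(S(add(SZ, Z)), mul(SSSZ, SSZ))
  →2  S(add(add(SZ, Z), mul(SSSZ, SSZ)))
  →3  S(add(S(add(Z, Z)), mul(SSSZ, SSZ)))
  →4  S(S(add(add(Z, Z), mul(SSSZ, SSZ))))
  →5  S(S(add(Z, mul(SSSZ, SSZ))))
  →6  S(S(mul(SSSZ, SSZ)))
  →7  S(S(add(SSZ, mul(SSZ, SSZ))))
  →8  S(S(S(add(SZ, mul(SSZ, SSZ)))))
  →9  S(S(S(S(add(Z, mul(SSZ, SSZ))))))
  →10  S(S(S(S(mul(SSZ, SSZ)))))
  →11  S(S(S(S(add(SSZ, mul(SZ, SSZ))))))
  →12  S(S(S(S(S(add(SZ, mul(SZ, SSZ)))))))
  →13  S(S(S(S(S(S(add(Z, mul(SZ, SSZ))))))))
  →14  S(S(S(S(S(S(mul(SZ, SSZ)))))))
  →15  S(S(S(S(S(S(add(SSZ, mul(Z, SSZ))))))))
  →16  S(S(S(S(S(S(S(add(SZ, mul(Z, SSZ)))))))))
  →17  S(S(S(S(S(S(S(S(add(Z, mul(Z, SSZ))))))))))
  →18  S(S(S(S(S(S(S(S(mul(Z, SSZ)))))))))
  →19  S^8(Z)

Answer: normal form = S^8(Z)  (in 19 steps)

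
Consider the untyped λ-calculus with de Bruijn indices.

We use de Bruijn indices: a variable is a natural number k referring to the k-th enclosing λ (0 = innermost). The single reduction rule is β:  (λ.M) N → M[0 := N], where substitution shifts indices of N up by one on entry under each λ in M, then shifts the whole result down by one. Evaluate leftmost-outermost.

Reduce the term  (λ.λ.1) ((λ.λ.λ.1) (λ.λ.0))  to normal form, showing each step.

Answer: normal form = λ.λ.λ.1  (in 2 steps)

Reduction:
  start: (λ.λ.1) ((λ.λ.λ.1) (λ.λ.0))
  →1  λ.(λ.λ.λ.1) (λ.λ.0)
  →2  λ.λ.λ.1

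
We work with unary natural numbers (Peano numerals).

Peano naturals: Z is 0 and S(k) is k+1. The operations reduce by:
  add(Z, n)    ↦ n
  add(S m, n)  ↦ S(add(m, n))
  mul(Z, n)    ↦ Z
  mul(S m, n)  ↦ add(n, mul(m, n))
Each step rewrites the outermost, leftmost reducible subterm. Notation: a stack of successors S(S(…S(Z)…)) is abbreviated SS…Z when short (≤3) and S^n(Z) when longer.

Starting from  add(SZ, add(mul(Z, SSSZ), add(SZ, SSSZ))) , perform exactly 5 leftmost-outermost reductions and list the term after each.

  start: add(SZ, add(mul(Z, SSSZ), add(SZ, SSSZ)))
  [1] S(add(Z, add(mul(Z, SSSZ), add(SZ, SSSZ))))
  [2] S(add(mul(Z, SSSZ), add(SZ, SSSZ)))
  [3] S(add(Z, add(SZ, SSSZ)))
  [4] S(add(SZ, SSSZ))
  [5] S(S(add(Z, SSSZ)))

Answer: after 5 steps: S(S(add(Z, SSSZ)))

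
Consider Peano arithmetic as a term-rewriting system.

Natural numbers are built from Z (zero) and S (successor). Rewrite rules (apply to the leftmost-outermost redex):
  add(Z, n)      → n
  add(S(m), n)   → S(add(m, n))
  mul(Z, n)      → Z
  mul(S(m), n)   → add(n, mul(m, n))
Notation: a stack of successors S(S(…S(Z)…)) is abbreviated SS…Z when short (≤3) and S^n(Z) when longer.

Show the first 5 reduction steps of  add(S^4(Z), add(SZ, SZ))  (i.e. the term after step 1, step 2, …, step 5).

  start: add(S^4(Z), add(SZ, SZ))
  →1  S(add(SSSZ, add(SZ, SZ)))
  →2  S(S(add(SSZ, add(SZ, SZ))))
  →3  S(S(S(add(SZ, add(SZ, SZ)))))
  →4  S(S(S(S(add(Z, add(SZ, SZ))))))
  →5  S(S(S(S(add(SZ, SZ)))))

Answer: after 5 steps: S(S(S(S(add(SZ, SZ)))))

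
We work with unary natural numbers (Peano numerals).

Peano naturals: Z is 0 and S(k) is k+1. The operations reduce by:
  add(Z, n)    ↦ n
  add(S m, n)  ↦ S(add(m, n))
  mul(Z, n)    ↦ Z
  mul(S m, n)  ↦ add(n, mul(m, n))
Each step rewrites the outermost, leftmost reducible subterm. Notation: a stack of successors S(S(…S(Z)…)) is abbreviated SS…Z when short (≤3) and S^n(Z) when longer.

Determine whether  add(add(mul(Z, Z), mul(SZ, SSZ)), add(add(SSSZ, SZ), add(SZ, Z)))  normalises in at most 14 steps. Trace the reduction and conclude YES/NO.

Answer: NO — after 14 steps the term is S(S(S(S(add(add(SZ, SZ), add(SZ, Z)))))), not yet normal

Working:
  start: add(add(mul(Z, Z), mul(SZ, SSZ)), add(add(SSSZ, SZ), add(SZ, Z)))
  step 1: add(add(Z, mul(SZ, SSZ)), add(add(SSSZ, SZ), add(SZ, Z)))
  step 2: add(mul(SZ, SSZ), add(add(SSSZ, SZ), add(SZ, Z)))
  step 3: add(add(SSZ, mul(Z, SSZ)), add(add(SSSZ, SZ), add(SZ, Z)))
  step 4: add(S(add(SZ, mul(Z, SSZ))), add(add(SSSZ, SZ), add(SZ, Z)))
  step 5: S(add(add(SZ, mul(Z, SSZ)), add(add(SSSZ, SZ), add(SZ, Z))))
  step 6: S(add(S(add(Z, mul(Z, SSZ))), add(add(SSSZ, SZ), add(SZ, Z))))
  step 7: S(S(add(add(Z, mul(Z, SSZ)), add(add(SSSZ, SZ), add(SZ, Z)))))
  step 8: S(S(add(mul(Z, SSZ), add(add(SSSZ, SZ), add(SZ, Z)))))
  step 9: S(S(add(Z, add(add(SSSZ, SZ), add(SZ, Z)))))
  step 10: S(S(add(add(SSSZ, SZ), add(SZ, Z))))
  step 11: S(S(add(S(add(SSZ, SZ)), add(SZ, Z))))
  step 12: S(S(S(add(add(SSZ, SZ), add(SZ, Z)))))
  step 13: S(S(S(add(S(add(SZ, SZ)), add(SZ, Z)))))
  step 14: S(S(S(S(add(add(SZ, SZ), add(SZ, Z))))))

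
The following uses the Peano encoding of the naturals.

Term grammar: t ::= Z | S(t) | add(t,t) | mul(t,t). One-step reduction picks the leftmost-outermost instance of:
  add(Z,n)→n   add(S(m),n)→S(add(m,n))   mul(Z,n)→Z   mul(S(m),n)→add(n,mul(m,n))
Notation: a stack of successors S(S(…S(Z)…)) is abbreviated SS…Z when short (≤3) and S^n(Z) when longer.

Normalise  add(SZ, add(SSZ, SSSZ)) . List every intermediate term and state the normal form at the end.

Answer: normal form = S^6(Z)  (in 5 steps)

Reduction:
  start: add(SZ, add(SSZ, SSSZ))
  step 1: S(add(Z, add(SSZ, SSSZ)))
  step 2: S(add(SSZ, SSSZ))
  step 3: S(S(add(SZ, SSSZ)))
  step 4: S(S(S(add(Z, SSSZ))))
  step 5: S^6(Z)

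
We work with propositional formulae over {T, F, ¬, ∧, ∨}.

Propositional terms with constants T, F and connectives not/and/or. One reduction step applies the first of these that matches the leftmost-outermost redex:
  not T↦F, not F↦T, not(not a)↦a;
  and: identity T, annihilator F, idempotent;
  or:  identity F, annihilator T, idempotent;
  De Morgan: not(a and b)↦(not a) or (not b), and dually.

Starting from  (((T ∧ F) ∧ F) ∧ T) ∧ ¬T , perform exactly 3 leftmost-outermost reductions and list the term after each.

Answer: after 3 steps: F

Reduction:
  start: (((T ∧ F) ∧ F) ∧ T) ∧ ¬T
  step 1: ((T ∧ F) ∧ F) ∧ ¬T
  step 2: F ∧ ¬T
  step 3: F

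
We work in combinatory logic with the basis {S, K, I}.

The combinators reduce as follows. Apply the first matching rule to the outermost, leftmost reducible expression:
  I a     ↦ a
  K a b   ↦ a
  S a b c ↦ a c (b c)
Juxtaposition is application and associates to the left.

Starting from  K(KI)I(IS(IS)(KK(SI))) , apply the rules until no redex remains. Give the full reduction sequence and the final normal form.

Answer: normal form = I  (in 2 steps)

Derivation:
  start: K(KI)I(IS(IS)(KK(SI)))
  [1] KI(IS(IS)(KK(SI)))
  [2] I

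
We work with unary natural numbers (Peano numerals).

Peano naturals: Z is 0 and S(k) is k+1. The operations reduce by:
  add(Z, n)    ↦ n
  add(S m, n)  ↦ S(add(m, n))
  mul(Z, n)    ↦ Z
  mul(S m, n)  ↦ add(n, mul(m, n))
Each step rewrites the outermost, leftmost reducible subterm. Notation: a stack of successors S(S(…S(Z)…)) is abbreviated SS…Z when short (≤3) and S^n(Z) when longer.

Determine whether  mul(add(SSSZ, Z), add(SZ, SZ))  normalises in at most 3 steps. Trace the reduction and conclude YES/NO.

Answer: NO — after 3 steps the term is add(S(add(Z, SZ)), mul(add(SSZ, Z), add(SZ, SZ))), not yet normal

Derivation:
  start: mul(add(SSSZ, Z), add(SZ, SZ))
  step 1: mul(S(add(SSZ, Z)), add(SZ, SZ))
  step 2: add(add(SZ, SZ), mul(add(SSZ, Z), add(SZ, SZ)))
  step 3: add(S(add(Z, SZ)), mul(add(SSZ, Z), add(SZ, SZ)))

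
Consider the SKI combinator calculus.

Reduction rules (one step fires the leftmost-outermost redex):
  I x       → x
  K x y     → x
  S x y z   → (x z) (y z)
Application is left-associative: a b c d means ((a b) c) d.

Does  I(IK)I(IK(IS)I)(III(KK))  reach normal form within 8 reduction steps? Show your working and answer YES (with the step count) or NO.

  start: I(IK)I(IK(IS)I)(III(KK))
  step 1: IKI(IK(IS)I)(III(KK))
  step 2: KI(IK(IS)I)(III(KK))
  step 3: I(III(KK))
  step 4: III(KK)
  step 5: II(KK)
  step 6: I(KK)
  step 7: KK

Answer: YES — reaches normal form KK in 7 ≤ 8 steps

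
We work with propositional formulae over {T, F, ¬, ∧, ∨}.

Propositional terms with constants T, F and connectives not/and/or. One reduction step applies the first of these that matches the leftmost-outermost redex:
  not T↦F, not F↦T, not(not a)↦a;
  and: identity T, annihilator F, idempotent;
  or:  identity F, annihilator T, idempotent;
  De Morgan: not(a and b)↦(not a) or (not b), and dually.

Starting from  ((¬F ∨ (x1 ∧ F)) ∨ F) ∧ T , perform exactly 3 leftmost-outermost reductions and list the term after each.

  start: ((¬F ∨ (x1 ∧ F)) ∨ F) ∧ T
  →1  (¬F ∨ (x1 ∧ F)) ∨ F
  →2  ¬F ∨ (x1 ∧ F)
  →3  T ∨ (x1 ∧ F)

Answer: after 3 steps: T ∨ (x1 ∧ F)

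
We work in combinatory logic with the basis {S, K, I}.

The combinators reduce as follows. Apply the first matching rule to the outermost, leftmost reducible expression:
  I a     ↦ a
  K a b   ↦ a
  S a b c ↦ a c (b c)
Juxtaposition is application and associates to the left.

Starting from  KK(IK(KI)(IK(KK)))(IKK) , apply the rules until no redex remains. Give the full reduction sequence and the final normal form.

  start: KK(IK(KI)(IK(KK)))(IKK)
  →1  K(IKK)
  →2  K(KK)

Answer: normal form = K(KK)  (in 2 steps)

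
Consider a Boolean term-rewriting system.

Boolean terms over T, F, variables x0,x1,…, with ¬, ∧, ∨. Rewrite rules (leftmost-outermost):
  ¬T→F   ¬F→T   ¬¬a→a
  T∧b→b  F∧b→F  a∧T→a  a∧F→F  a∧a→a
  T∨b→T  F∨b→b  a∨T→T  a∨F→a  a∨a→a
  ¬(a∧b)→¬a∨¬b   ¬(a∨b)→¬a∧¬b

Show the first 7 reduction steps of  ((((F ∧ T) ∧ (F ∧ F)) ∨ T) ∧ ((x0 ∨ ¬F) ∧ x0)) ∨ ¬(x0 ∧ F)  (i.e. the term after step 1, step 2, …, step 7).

  start: ((((F ∧ T) ∧ (F ∧ F)) ∨ T) ∧ ((x0 ∨ ¬F) ∧ x0)) ∨ ¬(x0 ∧ F)
  →1  (T ∧ ((x0 ∨ ¬F) ∧ x0)) ∨ ¬(x0 ∧ F)
  →2  ((x0 ∨ ¬F) ∧ x0) ∨ ¬(x0 ∧ F)
  →3  ((x0 ∨ T) ∧ x0) ∨ ¬(x0 ∧ F)
  →4  (T ∧ x0) ∨ ¬(x0 ∧ F)
  →5  x0 ∨ ¬(x0 ∧ F)
  →6  x0 ∨ (¬x0 ∨ ¬F)
  →7  x0 ∨ (¬x0 ∨ T)

Answer: after 7 steps: x0 ∨ (¬x0 ∨ T)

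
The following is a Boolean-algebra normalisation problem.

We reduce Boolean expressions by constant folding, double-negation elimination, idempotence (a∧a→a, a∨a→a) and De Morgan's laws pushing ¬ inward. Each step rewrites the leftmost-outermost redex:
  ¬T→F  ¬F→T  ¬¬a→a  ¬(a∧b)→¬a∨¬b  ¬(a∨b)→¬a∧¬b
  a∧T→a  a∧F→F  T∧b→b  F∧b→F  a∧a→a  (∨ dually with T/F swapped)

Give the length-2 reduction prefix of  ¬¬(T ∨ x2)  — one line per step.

  start: ¬¬(T ∨ x2)
  →1  T ∨ x2
  →2  T

Answer: after 2 steps: T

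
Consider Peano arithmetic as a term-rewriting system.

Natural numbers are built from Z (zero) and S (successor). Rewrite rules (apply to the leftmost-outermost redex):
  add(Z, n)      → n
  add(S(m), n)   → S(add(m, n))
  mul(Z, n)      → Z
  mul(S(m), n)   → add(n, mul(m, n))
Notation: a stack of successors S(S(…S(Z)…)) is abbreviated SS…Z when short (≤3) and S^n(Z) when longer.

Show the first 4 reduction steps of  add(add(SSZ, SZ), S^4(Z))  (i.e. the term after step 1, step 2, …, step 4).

  start: add(add(SSZ, SZ), S^4(Z))
  →1  add(S(add(SZ, SZ)), S^4(Z))
  →2  S(add(add(SZ, SZ), S^4(Z)))
  →3  S(add(S(add(Z, SZ)), S^4(Z)))
  →4  S(S(add(add(Z, SZ), S^4(Z))))

Answer: after 4 steps: S(S(add(add(Z, SZ), S^4(Z))))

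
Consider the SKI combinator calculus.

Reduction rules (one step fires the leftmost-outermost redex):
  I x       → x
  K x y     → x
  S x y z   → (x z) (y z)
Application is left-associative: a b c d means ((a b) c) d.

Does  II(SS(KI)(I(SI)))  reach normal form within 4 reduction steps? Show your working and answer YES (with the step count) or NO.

  start: II(SS(KI)(I(SI)))
  →1  I(SS(KI)(I(SI)))
  →2  SS(KI)(I(SI))
  →3  S(I(SI))(KI(I(SI)))
  →4  S(SI)(KI(I(SI)))

Answer: NO — after 4 steps the term is S(SI)(KI(I(SI))), not yet normal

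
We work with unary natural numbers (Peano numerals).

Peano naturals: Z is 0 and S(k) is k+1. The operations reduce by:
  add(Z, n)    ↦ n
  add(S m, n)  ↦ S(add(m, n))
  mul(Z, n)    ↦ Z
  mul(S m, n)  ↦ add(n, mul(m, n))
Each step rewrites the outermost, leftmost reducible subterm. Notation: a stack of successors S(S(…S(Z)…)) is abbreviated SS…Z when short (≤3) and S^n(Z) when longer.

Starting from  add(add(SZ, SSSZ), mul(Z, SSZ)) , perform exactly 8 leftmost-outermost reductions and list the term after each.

  start: add(add(SZ, SSSZ), mul(Z, SSZ))
  step 1: add(S(add(Z, SSSZ)), mul(Z, SSZ))
  step 2: S(add(add(Z, SSSZ), mul(Z, SSZ)))
  step 3: S(add(SSSZ, mul(Z, SSZ)))
  step 4: S(S(add(SSZ, mul(Z, SSZ))))
  step 5: S(S(S(add(SZ, mul(Z, SSZ)))))
  step 6: S(S(S(S(add(Z, mul(Z, SSZ))))))
  step 7: S(S(S(S(mul(Z, SSZ)))))
  step 8: S^4(Z)

Answer: after 8 steps: S^4(Z)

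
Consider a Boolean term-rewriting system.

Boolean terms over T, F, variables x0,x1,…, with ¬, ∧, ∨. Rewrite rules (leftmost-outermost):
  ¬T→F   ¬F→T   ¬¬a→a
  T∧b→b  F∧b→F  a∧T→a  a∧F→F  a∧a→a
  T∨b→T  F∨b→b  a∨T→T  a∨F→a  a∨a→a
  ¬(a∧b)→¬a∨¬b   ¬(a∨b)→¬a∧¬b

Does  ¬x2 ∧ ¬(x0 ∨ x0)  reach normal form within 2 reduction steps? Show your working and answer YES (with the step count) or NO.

Answer: YES — reaches normal form ¬x2 ∧ ¬x0 in 2 ≤ 2 steps

Working:
  start: ¬x2 ∧ ¬(x0 ∨ x0)
  step 1: ¬x2 ∧ (¬x0 ∧ ¬x0)
  step 2: ¬x2 ∧ ¬x0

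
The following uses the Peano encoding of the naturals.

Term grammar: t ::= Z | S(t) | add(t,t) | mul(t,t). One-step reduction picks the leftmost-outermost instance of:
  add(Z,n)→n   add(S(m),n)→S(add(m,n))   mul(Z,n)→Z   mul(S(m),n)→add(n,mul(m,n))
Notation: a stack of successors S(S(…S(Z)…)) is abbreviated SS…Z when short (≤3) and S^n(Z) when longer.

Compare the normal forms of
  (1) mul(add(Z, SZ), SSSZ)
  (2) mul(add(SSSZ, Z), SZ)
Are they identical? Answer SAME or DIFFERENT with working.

Term A:
  start: mul(add(Z, SZ), SSSZ)
  step 1: mul(SZ, SSSZ)
  step 2: add(SSSZ, mul(Z, SSSZ))
  step 3: S(add(SSZ, mul(Z, SSSZ)))
  step 4: S(S(add(SZ, mul(Z, SSSZ))))
  step 5: S(S(S(add(Z, mul(Z, SSSZ)))))
  step 6: S(S(S(mul(Z, SSSZ))))
  step 7: SSSZ

Term B:
  start: mul(add(SSSZ, Z), SZ)
  step 1: mul(S(add(SSZ, Z)), SZ)
  step 2: add(SZ, mul(add(SSZ, Z), SZ))
  step 3: S(add(Z, mul(add(SSZ, Z), SZ)))
  step 4: S(mul(add(SSZ, Z), SZ))
  step 5: S(mul(S(add(SZ, Z)), SZ))
  step 6: S(add(SZ, mul(add(SZ, Z), SZ)))
  step 7: S(S(add(Z, mul(add(SZ, Z), SZ))))
  step 8: S(S(mul(add(SZ, Z), SZ)))
  step 9: S(S(mul(S(add(Z, Z)), SZ)))
  step 10: S(S(add(SZ, mul(add(Z, Z), SZ))))
  step 11: S(S(S(add(Z, mul(add(Z, Z), SZ)))))
  step 12: S(S(S(mul(add(Z, Z), SZ))))
  step 13: S(S(S(mul(Z, SZ))))
  step 14: SSSZ

Answer: SAME — A ⇓ SSSZ, B ⇓ SSSZ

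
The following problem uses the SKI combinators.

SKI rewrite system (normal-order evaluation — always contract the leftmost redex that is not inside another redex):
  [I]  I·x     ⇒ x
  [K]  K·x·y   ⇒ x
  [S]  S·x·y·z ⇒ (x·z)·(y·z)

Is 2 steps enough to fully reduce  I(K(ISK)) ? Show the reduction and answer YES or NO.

  start: I(K(ISK))
  [1] K(ISK)
  [2] K(SK)

Answer: YES — reaches normal form K(SK) in 2 ≤ 2 steps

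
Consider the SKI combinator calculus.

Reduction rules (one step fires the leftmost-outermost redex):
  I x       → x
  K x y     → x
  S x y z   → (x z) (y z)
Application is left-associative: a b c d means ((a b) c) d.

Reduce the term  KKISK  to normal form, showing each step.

Answer: normal form = S  (in 2 steps)

Working:
  start: KKISK
  step 1: KSK
  step 2: S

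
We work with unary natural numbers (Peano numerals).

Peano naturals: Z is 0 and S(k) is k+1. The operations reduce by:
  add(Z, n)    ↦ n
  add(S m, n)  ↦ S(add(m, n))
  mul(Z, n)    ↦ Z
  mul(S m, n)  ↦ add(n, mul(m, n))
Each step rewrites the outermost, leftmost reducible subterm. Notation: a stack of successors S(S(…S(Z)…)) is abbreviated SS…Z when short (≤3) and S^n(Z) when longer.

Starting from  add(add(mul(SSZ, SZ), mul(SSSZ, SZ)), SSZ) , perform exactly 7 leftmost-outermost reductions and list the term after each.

Answer: after 7 steps: S(add(add(S(add(Z, mul(Z, SZ))), mul(SSSZ, SZ)), SSZ))

Derivation:
  start: add(add(mul(SSZ, SZ), mul(SSSZ, SZ)), SSZ)
  →1  add(add(add(SZ, mul(SZ, SZ)), mul(SSSZ, SZ)), SSZ)
  →2  add(add(S(add(Z, mul(SZ, SZ))), mul(SSSZ, SZ)), SSZ)
  →3  add(S(add(add(Z, mul(SZ, SZ)), mul(SSSZ, SZ))), SSZ)
  →4  S(add(add(add(Z, mul(SZ, SZ)), mul(SSSZ, SZ)), SSZ))
  →5  S(add(add(mul(SZ, SZ), mul(SSSZ, SZ)), SSZ))
  →6  S(add(add(add(SZ, mul(Z, SZ)), mul(SSSZ, SZ)), SSZ))
  →7  S(add(add(S(add(Z, mul(Z, SZ))), mul(SSSZ, SZ)), SSZ))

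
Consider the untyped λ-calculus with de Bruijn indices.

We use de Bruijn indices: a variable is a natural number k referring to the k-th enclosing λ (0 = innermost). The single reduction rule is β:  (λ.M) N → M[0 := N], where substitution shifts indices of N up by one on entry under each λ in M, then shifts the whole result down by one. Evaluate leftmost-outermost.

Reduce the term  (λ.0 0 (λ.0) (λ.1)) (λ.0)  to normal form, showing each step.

  start: (λ.0 0 (λ.0) (λ.1)) (λ.0)
  step 1: (λ.0) (λ.0) (λ.0) (λ.λ.0)
  step 2: (λ.0) (λ.0) (λ.λ.0)
  step 3: (λ.0) (λ.λ.0)
  step 4: λ.λ.0

Answer: normal form = λ.λ.0  (in 4 steps)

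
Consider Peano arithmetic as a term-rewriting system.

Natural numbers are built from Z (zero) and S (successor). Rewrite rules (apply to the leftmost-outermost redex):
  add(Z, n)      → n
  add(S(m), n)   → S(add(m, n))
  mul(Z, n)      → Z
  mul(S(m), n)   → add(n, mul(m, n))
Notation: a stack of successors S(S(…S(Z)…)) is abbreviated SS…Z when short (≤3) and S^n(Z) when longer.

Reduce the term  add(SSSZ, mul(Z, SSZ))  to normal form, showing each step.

  start: add(SSSZ, mul(Z, SSZ))
  →1  S(add(SSZ, mul(Z, SSZ)))
  →2  S(S(add(SZ, mul(Z, SSZ))))
  →3  S(S(S(add(Z, mul(Z, SSZ)))))
  →4  S(S(S(mul(Z, SSZ))))
  →5  SSSZ

Answer: normal form = SSSZ  (in 5 steps)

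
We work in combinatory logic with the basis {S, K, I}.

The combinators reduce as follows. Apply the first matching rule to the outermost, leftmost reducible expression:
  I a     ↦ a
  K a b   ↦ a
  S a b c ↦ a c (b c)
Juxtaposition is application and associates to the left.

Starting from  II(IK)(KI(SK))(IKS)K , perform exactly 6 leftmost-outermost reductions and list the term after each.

Answer: after 6 steps: K

Derivation:
  start: II(IK)(KI(SK))(IKS)K
  [1] I(IK)(KI(SK))(IKS)K
  [2] IK(KI(SK))(IKS)K
  [3] K(KI(SK))(IKS)K
  [4] KI(SK)K
  [5] IK
  [6] K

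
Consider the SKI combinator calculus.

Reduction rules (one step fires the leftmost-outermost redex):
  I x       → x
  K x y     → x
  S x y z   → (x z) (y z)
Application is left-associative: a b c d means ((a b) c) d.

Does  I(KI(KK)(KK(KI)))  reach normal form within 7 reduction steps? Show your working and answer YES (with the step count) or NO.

  start: I(KI(KK)(KK(KI)))
  step 1: KI(KK)(KK(KI))
  step 2: I(KK(KI))
  step 3: KK(KI)
  step 4: K

Answer: YES — reaches normal form K in 4 ≤ 7 steps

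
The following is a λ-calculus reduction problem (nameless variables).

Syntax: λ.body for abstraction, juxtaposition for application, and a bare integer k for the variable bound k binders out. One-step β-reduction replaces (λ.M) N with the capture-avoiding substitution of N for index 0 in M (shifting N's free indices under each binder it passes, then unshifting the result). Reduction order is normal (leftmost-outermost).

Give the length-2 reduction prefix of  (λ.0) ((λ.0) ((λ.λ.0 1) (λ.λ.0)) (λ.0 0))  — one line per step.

  start: (λ.0) ((λ.0) ((λ.λ.0 1) (λ.λ.0)) (λ.0 0))
  [1] (λ.0) ((λ.λ.0 1) (λ.λ.0)) (λ.0 0)
  [2] (λ.λ.0 1) (λ.λ.0) (λ.0 0)

Answer: after 2 steps: (λ.λ.0 1) (λ.λ.0) (λ.0 0)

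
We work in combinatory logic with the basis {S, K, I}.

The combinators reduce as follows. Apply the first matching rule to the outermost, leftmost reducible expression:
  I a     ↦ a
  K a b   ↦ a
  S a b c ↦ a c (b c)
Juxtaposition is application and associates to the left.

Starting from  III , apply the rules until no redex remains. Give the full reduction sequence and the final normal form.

  start: III
  →1  II
  →2  I

Answer: normal form = I  (in 2 steps)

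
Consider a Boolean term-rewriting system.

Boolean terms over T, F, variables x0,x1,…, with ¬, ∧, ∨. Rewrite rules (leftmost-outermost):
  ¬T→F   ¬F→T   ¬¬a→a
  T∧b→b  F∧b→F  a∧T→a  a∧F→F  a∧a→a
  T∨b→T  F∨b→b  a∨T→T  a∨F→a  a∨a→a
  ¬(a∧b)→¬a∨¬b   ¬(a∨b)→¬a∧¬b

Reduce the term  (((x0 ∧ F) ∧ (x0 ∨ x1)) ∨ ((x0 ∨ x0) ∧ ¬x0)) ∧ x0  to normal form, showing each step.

  start: (((x0 ∧ F) ∧ (x0 ∨ x1)) ∨ ((x0 ∨ x0) ∧ ¬x0)) ∧ x0
  step 1: ((F ∧ (x0 ∨ x1)) ∨ ((x0 ∨ x0) ∧ ¬x0)) ∧ x0
  step 2: (F ∨ ((x0 ∨ x0) ∧ ¬x0)) ∧ x0
  step 3: ((x0 ∨ x0) ∧ ¬x0) ∧ x0
  step 4: (x0 ∧ ¬x0) ∧ x0

Answer: normal form = (x0 ∧ ¬x0) ∧ x0  (in 4 steps)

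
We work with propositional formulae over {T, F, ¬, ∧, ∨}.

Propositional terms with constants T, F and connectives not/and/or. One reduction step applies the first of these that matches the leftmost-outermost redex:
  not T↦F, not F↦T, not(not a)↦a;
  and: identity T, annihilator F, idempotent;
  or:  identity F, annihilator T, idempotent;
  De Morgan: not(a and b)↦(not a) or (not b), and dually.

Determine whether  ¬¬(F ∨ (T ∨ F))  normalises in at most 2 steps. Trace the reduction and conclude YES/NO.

Answer: NO — after 2 steps the term is T ∨ F, not yet normal

Reduction:
  start: ¬¬(F ∨ (T ∨ F))
  step 1: F ∨ (T ∨ F)
  step 2: T ∨ F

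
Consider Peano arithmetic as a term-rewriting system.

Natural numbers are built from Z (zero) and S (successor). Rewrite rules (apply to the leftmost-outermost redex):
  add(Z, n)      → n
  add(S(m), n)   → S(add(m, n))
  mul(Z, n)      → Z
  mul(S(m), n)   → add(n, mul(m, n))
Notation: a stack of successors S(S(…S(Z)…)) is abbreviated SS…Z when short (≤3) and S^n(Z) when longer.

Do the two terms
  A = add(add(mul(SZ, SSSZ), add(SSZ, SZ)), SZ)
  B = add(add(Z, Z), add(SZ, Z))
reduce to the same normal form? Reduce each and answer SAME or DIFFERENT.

Answer: DIFFERENT — A ⇓ S^7(Z), B ⇓ SZ

Working:
Term A:
  start: add(add(mul(SZ, SSSZ), add(SSZ, SZ)), SZ)
  step 1: add(add(add(SSSZ, mul(Z, SSSZ)), add(SSZ, SZ)), SZ)
  step 2: add(add(S(add(SSZ, mul(Z, SSSZ))), add(SSZ, SZ)), SZ)
  step 3: add(S(add(add(SSZ, mul(Z, SSSZ)), add(SSZ, SZ))), SZ)
  step 4: S(add(add(add(SSZ, mul(Z, SSSZ)), add(SSZ, SZ)), SZ))
  step 5: S(add(add(S(add(SZ, mul(Z, SSSZ))), add(SSZ, SZ)), SZ))
  step 6: S(add(S(add(add(SZ, mul(Z, SSSZ)), add(SSZ, SZ))), SZ))
  step 7: S(S(add(add(add(SZ, mul(Z, SSSZ)), add(SSZ, SZ)), SZ)))
  step 8: S(S(add(add(S(add(Z, mul(Z, SSSZ))), add(SSZ, SZ)), SZ)))
  step 9: S(S(add(S(add(add(Z, mul(Z, SSSZ)), add(SSZ, SZ))), SZ)))
  step 10: S(S(S(add(add(add(Z, mul(Z, SSSZ)), add(SSZ, SZ)), SZ))))
  step 11: S(S(S(add(add(mul(Z, SSSZ), add(SSZ, SZ)), SZ))))
  step 12: S(S(S(add(add(Z, add(SSZ, SZ)), SZ))))
  step 13: S(S(S(add(add(SSZ, SZ), SZ))))
  step 14: S(S(S(add(S(add(SZ, SZ)), SZ))))
  step 15: S(S(S(S(add(add(SZ, SZ), SZ)))))
  step 16: S(S(S(S(add(S(add(Z, SZ)), SZ)))))
  step 17: S(S(S(S(S(add(add(Z, SZ), SZ))))))
  step 18: S(S(S(S(S(add(SZ, SZ))))))
  step 19: S(S(S(S(S(S(add(Z, SZ)))))))
  step 20: S^7(Z)

Term B:
  start: add(add(Z, Z), add(SZ, Z))
  step 1: add(Z, add(SZ, Z))
  step 2: add(SZ, Z)
  step 3: S(add(Z, Z))
  step 4: SZ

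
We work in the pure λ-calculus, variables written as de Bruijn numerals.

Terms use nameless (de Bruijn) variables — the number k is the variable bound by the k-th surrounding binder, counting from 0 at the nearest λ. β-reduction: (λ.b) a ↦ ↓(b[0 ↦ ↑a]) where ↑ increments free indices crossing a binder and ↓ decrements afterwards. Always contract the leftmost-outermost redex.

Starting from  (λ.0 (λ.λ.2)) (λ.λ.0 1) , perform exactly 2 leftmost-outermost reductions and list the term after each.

Answer: after 2 steps: λ.0 (λ.λ.λ.λ.0 1)

Reduction:
  start: (λ.0 (λ.λ.2)) (λ.λ.0 1)
  [1] (λ.λ.0 1) (λ.λ.λ.λ.0 1)
  [2] λ.0 (λ.λ.λ.λ.0 1)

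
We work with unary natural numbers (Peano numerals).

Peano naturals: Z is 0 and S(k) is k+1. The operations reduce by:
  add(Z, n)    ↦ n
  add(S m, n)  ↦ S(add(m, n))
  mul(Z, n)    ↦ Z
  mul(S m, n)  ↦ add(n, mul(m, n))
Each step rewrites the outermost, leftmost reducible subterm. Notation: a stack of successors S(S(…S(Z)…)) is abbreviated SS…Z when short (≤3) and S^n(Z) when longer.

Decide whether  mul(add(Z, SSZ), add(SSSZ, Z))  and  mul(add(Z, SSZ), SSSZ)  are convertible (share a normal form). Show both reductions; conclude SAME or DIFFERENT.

Answer: SAME — A ⇓ S^6(Z), B ⇓ S^6(Z)

Reduction:
Term A:
  start: mul(add(Z, SSZ), add(SSSZ, Z))
  step 1: mul(SSZ, add(SSSZ, Z))
  step 2: add(add(SSSZ, Z), mul(SZ, add(SSSZ, Z)))
  step 3: add(S(add(SSZ, Z)), mul(SZ, add(SSSZ, Z)))
  step 4: S(add(add(SSZ, Z), mul(SZ, add(SSSZ, Z))))
  step 5: S(add(S(add(SZ, Z)), mul(SZ, add(SSSZ, Z))))
  step 6: S(S(add(add(SZ, Z), mul(SZ, add(SSSZ, Z)))))
  step 7: S(S(add(S(add(Z, Z)), mul(SZ, add(SSSZ, Z)))))
  step 8: S(S(S(add(add(Z, Z), mul(SZ, add(SSSZ, Z))))))
  step 9: S(S(S(add(Z, mul(SZ, add(SSSZ, Z))))))
  step 10: S(S(S(mul(SZ, add(SSSZ, Z)))))
  step 11: S(S(S(add(add(SSSZ, Z), mul(Z, add(SSSZ, Z))))))
  step 12: S(S(S(add(S(add(SSZ, Z)), mul(Z, add(SSSZ, Z))))))
  step 13: S(S(S(S(add(add(SSZ, Z), mul(Z, add(SSSZ, Z)))))))
  step 14: S(S(S(S(add(S(add(SZ, Z)), mul(Z, add(SSSZ, Z)))))))
  step 15: S(S(S(S(S(add(add(SZ, Z), mul(Z, add(SSSZ, Z))))))))
  step 16: S(S(S(S(S(add(S(add(Z, Z)), mul(Z, add(SSSZ, Z))))))))
  step 17: S(S(S(S(S(S(add(add(Z, Z), mul(Z, add(SSSZ, Z)))))))))
  step 18: S(S(S(S(S(S(add(Z, mul(Z, add(SSSZ, Z)))))))))
  step 19: S(S(S(S(S(S(mul(Z, add(SSSZ, Z))))))))
  step 20: S^6(Z)

Term B:
  start: mul(add(Z, SSZ), SSSZ)
  step 1: mul(SSZ, SSSZ)
  step 2: add(SSSZ, mul(SZ, SSSZ))
  step 3: S(add(SSZ, mul(SZ, SSSZ)))
  step 4: S(S(add(SZ, mul(SZ, SSSZ))))
  step 5: S(S(S(add(Z, mul(SZ, SSSZ)))))
  step 6: S(S(S(mul(SZ, SSSZ))))
  step 7: S(S(S(add(SSSZ, mul(Z, SSSZ)))))
  step 8: S(S(S(S(add(SSZ, mul(Z, SSSZ))))))
  step 9: S(S(S(S(S(add(SZ, mul(Z, SSSZ)))))))
  step 10: S(S(S(S(S(S(add(Z, mul(Z, SSSZ))))))))
  step 11: S(S(S(S(S(S(mul(Z, SSSZ)))))))
  step 12: S^6(Z)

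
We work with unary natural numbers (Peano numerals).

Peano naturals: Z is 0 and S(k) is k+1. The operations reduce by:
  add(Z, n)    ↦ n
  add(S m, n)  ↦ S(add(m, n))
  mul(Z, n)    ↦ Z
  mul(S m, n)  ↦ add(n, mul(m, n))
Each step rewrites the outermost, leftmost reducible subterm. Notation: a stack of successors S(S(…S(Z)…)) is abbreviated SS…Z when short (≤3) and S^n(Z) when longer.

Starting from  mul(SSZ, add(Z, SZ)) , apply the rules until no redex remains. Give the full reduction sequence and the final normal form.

  start: mul(SSZ, add(Z, SZ))
  [1] add(add(Z, SZ), mul(SZ, add(Z, SZ)))
  [2] add(SZ, mul(SZ, add(Z, SZ)))
  [3] S(add(Z, mul(SZ, add(Z, SZ))))
  [4] S(mul(SZ, add(Z, SZ)))
  [5] S(add(add(Z, SZ), mul(Z, add(Z, SZ))))
  [6] S(add(SZ, mul(Z, add(Z, SZ))))
  [7] S(S(add(Z, mul(Z, add(Z, SZ)))))
  [8] S(S(mul(Z, add(Z, SZ))))
  [9] SSZ

Answer: normal form = SSZ  (in 9 steps)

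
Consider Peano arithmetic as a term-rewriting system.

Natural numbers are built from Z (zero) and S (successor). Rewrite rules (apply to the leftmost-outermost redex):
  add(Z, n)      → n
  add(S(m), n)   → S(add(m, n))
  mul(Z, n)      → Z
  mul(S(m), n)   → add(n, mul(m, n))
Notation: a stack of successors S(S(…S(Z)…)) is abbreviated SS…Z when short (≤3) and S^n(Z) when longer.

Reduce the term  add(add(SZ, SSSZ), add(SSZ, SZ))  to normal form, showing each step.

Answer: normal form = S^7(Z)  (in 10 steps)

Reduction:
  start: add(add(SZ, SSSZ), add(SSZ, SZ))
  →1  add(S(add(Z, SSSZ)), add(SSZ, SZ))
  →2  S(add(add(Z, SSSZ), add(SSZ, SZ)))
  →3  S(add(SSSZ, add(SSZ, SZ)))
  →4  S(S(add(SSZ, add(SSZ, SZ))))
  →5  S(S(S(add(SZ, add(SSZ, SZ)))))
  →6  S(S(S(S(add(Z, add(SSZ, SZ))))))
  →7  S(S(S(S(add(SSZ, SZ)))))
  →8  S(S(S(S(S(add(SZ, SZ))))))
  →9  S(S(S(S(S(S(add(Z, SZ)))))))
  →10  S^7(Z)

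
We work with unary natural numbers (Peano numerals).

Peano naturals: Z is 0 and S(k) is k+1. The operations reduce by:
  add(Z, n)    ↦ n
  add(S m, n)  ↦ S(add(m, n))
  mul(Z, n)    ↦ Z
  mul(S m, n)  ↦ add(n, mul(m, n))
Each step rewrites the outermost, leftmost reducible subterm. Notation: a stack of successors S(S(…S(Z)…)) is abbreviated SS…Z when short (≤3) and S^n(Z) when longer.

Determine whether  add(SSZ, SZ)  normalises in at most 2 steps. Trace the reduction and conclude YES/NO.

  start: add(SSZ, SZ)
  [1] S(add(SZ, SZ))
  [2] S(S(add(Z, SZ)))

Answer: NO — after 2 steps the term is S(S(add(Z, SZ))), not yet normal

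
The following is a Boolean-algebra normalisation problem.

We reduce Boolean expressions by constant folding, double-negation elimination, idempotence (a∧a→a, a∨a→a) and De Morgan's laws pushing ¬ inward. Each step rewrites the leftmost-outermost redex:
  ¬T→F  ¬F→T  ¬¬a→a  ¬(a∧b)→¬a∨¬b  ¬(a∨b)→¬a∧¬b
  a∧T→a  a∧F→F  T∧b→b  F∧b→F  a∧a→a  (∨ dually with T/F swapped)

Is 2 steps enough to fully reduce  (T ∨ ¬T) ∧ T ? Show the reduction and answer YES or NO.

  start: (T ∨ ¬T) ∧ T
  →1  T ∨ ¬T
  →2  T

Answer: YES — reaches normal form T in 2 ≤ 2 steps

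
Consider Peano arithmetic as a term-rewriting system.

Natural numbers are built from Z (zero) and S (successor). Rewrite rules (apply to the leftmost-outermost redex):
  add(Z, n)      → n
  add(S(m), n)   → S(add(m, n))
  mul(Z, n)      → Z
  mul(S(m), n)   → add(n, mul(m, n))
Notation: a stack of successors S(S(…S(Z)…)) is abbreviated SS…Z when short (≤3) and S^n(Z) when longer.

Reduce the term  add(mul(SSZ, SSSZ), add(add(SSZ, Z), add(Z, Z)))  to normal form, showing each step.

Answer: normal form = S^8(Z)  (in 25 steps)

Reduction:
  start: add(mul(SSZ, SSSZ), add(add(SSZ, Z), add(Z, Z)))
  [1] add(add(SSSZ, mul(SZ, SSSZ)), add(add(SSZ, Z), add(Z, Z)))
  [2] add(S(add(SSZ, mul(SZ, SSSZ))), add(add(SSZ, Z), add(Z, Z)))
  [3] S(add(add(SSZ, mul(SZ, SSSZ)), add(add(SSZ, Z), add(Z, Z))))
  [4] S(add(S(add(SZ, mul(SZ, SSSZ))), add(add(SSZ, Z), add(Z, Z))))
  [5] S(S(add(add(SZ, mul(SZ, SSSZ)), add(add(SSZ, Z), add(Z, Z)))))
  [6] S(S(add(S(add(Z, mul(SZ, SSSZ))), add(add(SSZ, Z), add(Z, Z)))))
  [7] S(S(S(add(add(Z, mul(SZ, SSSZ)), add(add(SSZ, Z), add(Z, Z))))))
  [8] S(S(S(add(mul(SZ, SSSZ), add(add(SSZ, Z), add(Z, Z))))))
  [9] S(S(S(add(add(SSSZ, mul(Z, SSSZ)), add(add(SSZ, Z), add(Z, Z))))))
  [10] S(S(S(add(S(add(SSZ, mul(Z, SSSZ))), add(add(SSZ, Z), add(Z, Z))))))
  [11] S(S(S(S(add(add(SSZ, mul(Z, SSSZ)), add(add(SSZ, Z), add(Z, Z)))))))
  [12] S(S(S(S(add(S(add(SZ, mul(Z, SSSZ))), add(add(SSZ, Z), add(Z, Z)))))))
  [13] S(S(S(S(S(add(add(SZ, mul(Z, SSSZ)), add(add(SSZ, Z), add(Z, Z))))))))
  [14] S(S(S(S(S(add(S(add(Z, mul(Z, SSSZ))), add(add(SSZ, Z), add(Z, Z))))))))
  [15] S(S(S(S(S(S(add(add(Z, mul(Z, SSSZ)), add(add(SSZ, Z), add(Z, Z)))))))))
  [16] S(S(S(S(S(S(add(mul(Z, SSSZ), add(add(SSZ, Z), add(Z, Z)))))))))
  [17] S(S(S(S(S(S(add(Z, add(add(SSZ, Z), add(Z, Z)))))))))
  [18] S(S(S(S(S(S(add(add(SSZ, Z), add(Z, Z))))))))
  [19] S(S(S(S(S(S(add(S(add(SZ, Z)), add(Z, Z))))))))
  [20] S(S(S(S(S(S(S(add(add(SZ, Z), add(Z, Z)))))))))
  [21] S(S(S(S(S(S(S(add(S(add(Z, Z)), add(Z, Z)))))))))
  [22] S(S(S(S(S(S(S(S(add(add(Z, Z), add(Z, Z))))))))))
  [23] S(S(S(S(S(S(S(S(add(Z, add(Z, Z))))))))))
  [24] S(S(S(S(S(S(S(S(add(Z, Z)))))))))
  [25] S^8(Z)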